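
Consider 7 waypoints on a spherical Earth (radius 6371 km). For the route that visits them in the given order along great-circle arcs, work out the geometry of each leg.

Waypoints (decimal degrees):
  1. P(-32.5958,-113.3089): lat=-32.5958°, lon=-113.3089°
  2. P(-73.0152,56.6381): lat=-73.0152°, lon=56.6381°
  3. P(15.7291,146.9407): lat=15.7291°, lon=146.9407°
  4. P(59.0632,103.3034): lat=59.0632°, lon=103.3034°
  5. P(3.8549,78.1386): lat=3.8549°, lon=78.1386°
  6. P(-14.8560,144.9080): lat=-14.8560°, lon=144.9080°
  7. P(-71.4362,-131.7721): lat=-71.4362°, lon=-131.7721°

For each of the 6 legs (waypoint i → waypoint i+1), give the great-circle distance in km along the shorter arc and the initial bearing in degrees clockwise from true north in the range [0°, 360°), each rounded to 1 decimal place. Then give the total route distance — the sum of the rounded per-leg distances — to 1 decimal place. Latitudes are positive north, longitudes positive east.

Leg 1: φ1=-0.5689040, φ2=-1.2743556, Δφ=-0.7054516, Δλ=2.9661347 rad; a=sin²(Δφ/2)+cosφ1·cosφ2·sin²(Δλ/2)=0.3635583579; c=2·atan2(√a, √(1-a))=1.294407534; dist=6371·c=8246.670 ≈ 8246.7 km; running total=8246.7 km
Leg 1 bearing: y=sinΔλ·cosφ2=0.05099185, x=cosφ1·sinφ2-sinφ1·cosφ2·cosΔλ=-0.96069482; θ=atan2(y, x)=176.9617° ≈ 177.0°
Leg 2: φ1=-1.2743556, φ2=0.2745246, Δφ=1.5488802, Δλ=1.5760777 rad; a=sin²(Δφ/2)+cosφ1·cosφ2·sin²(Δλ/2)=0.6303750299; c=2·atan2(√a, √(1-a))=1.834595385; dist=6371·c=11688.207 ≈ 11688.2 km; running total=19934.9 km
Leg 2 bearing: y=sinΔλ·cosφ2=0.96254076, x=cosφ1·sinφ2-sinφ1·cosφ2·cosΔλ=0.07432824; θ=atan2(y, x)=85.5843° ≈ 85.6°
Leg 3: φ1=0.2745246, φ2=1.0308473, Δφ=0.7563227, Δλ=-0.7616146 rad; a=sin²(Δφ/2)+cosφ1·cosφ2·sin²(Δλ/2)=0.2046745147; c=2·atan2(√a, √(1-a))=0.938930996; dist=6371·c=5981.929 ≈ 5981.9 km; running total=25916.8 km
Leg 3 bearing: y=sinΔλ·cosφ2=-0.35477036, x=cosφ1·sinφ2-sinφ1·cosφ2·cosΔλ=0.72475473; θ=atan2(y, x)=-26.0819° <0 so +360° → 333.9181° ≈ 333.9°
Leg 4: φ1=1.0308473, φ2=0.0672807, Δφ=-0.9635666, Δλ=-0.4392086 rad; a=sin²(Δφ/2)+cosφ1·cosφ2·sin²(Δλ/2)=0.2390441426; c=2·atan2(√a, √(1-a))=1.021705741; dist=6371·c=6509.287 ≈ 6509.3 km; running total=32426.1 km
Leg 4 bearing: y=sinΔλ·cosφ2=-0.42426126, x=cosφ1·sinφ2-sinφ1·cosφ2·cosΔλ=-0.74000712; θ=atan2(y, x)=-150.1735° <0 so +360° → 209.8265° ≈ 209.8°
Leg 5: φ1=0.0672807, φ2=-0.2592861, Δφ=-0.3265668, Δλ=1.1653459 rad; a=sin²(Δφ/2)+cosφ1·cosφ2·sin²(Δλ/2)=0.3184257811; c=2·atan2(√a, √(1-a))=1.199151523; dist=6371·c=7639.794 ≈ 7639.8 km; running total=40065.9 km
Leg 5 bearing: y=sinΔλ·cosφ2=0.88820815, x=cosφ1·sinφ2-sinφ1·cosφ2·cosΔλ=-0.28144180; θ=atan2(y, x)=107.5816° ≈ 107.6°
Leg 6: φ1=-0.2592861, φ2=-1.2467969, Δφ=-0.9875108, Δλ=-4.8289787 rad; a=sin²(Δφ/2)+cosφ1·cosφ2·sin²(Δλ/2)=0.3605769292; c=2·atan2(√a, √(1-a))=1.288203943; dist=6371·c=8207.147 ≈ 8207.1 km; running total=48273.0 km
Leg 6 bearing: y=sinΔλ·cosφ2=0.31619912, x=cosφ1·sinφ2-sinφ1·cosφ2·cosΔλ=-0.90678715; θ=atan2(y, x)=160.7762° ≈ 160.8°

Leg 1: dist=8246.7 km, bearing=177.0°
Leg 2: dist=11688.2 km, bearing=85.6°
Leg 3: dist=5981.9 km, bearing=333.9°
Leg 4: dist=6509.3 km, bearing=209.8°
Leg 5: dist=7639.8 km, bearing=107.6°
Leg 6: dist=8207.1 km, bearing=160.8°
Total: 48273.0 km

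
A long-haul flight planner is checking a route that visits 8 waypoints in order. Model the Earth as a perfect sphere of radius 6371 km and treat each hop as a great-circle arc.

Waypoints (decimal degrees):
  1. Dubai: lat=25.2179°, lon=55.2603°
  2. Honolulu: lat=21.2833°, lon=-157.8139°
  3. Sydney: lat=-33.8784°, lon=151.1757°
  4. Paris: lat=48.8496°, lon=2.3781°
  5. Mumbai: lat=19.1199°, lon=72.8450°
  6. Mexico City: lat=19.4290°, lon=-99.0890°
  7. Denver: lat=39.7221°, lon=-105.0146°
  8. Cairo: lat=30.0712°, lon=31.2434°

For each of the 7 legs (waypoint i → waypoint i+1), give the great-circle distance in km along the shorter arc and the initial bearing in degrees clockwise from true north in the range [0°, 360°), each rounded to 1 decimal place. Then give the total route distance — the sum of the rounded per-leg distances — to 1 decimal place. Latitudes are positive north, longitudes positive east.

Leg 1: φ1=0.4401354, φ2=0.3714637, Δφ=-0.0686717, Δλ=-3.7188463 rad; a=sin²(Δφ/2)+cosφ1·cosφ2·sin²(Δλ/2)=0.7758724574; c=2·atan2(√a, √(1-a))=2.155251312; dist=6371·c=13731.106 ≈ 13731.1 km; running total=13731.1 km
Leg 1 bearing: y=sinΔλ·cosφ2=0.50850466, x=cosφ1·sinφ2-sinφ1·cosφ2·cosΔλ=0.66106018; θ=atan2(y, x)=37.5684° ≈ 37.6°
Leg 2: φ1=0.3714637, φ2=-0.5912896, Δφ=-0.9627533, Δλ=5.3928859 rad; a=sin²(Δφ/2)+cosφ1·cosφ2·sin²(Δλ/2)=0.3578020591; c=2·atan2(√a, √(1-a))=1.282420096; dist=6371·c=8170.298 ≈ 8170.3 km; running total=21901.4 km
Leg 2 bearing: y=sinΔλ·cosφ2=-0.64529888, x=cosφ1·sinφ2-sinφ1·cosφ2·cosΔλ=-0.70901928; θ=atan2(y, x)=-137.6938° <0 so +360° → 222.3062° ≈ 222.3°
Leg 3: φ1=-0.5912896, φ2=0.8525864, Δφ=1.4438760, Δλ=-2.5970080 rad; a=sin²(Δφ/2)+cosφ1·cosφ2·sin²(Δλ/2)=0.9435134311; c=2·atan2(√a, √(1-a))=2.661661824; dist=6371·c=16957.447 ≈ 16957.4 km; running total=38858.8 km
Leg 3 bearing: y=sinΔλ·cosφ2=-0.34090496, x=cosφ1·sinφ2-sinφ1·cosφ2·cosΔλ=0.31139549; θ=atan2(y, x)=-47.5902° <0 so +360° → 312.4098° ≈ 312.4°
Leg 4: φ1=0.8525864, φ2=0.3337052, Δφ=-0.5188812, Δλ=1.2298794 rad; a=sin²(Δφ/2)+cosφ1·cosφ2·sin²(Δλ/2)=0.2727420177; c=2·atan2(√a, √(1-a))=1.098967597; dist=6371·c=7001.523 ≈ 7001.5 km; running total=45860.3 km
Leg 4 bearing: y=sinΔλ·cosφ2=0.89045852, x=cosφ1·sinφ2-sinφ1·cosφ2·cosΔλ=-0.02233542; θ=atan2(y, x)=91.4369° ≈ 91.4°
Leg 5: φ1=0.3337052, φ2=0.3391000, Δφ=0.0053948, Δλ=-3.0008144 rad; a=sin²(Δφ/2)+cosφ1·cosφ2·sin²(Δλ/2)=0.8866308462; c=2·atan2(√a, √(1-a))=2.454765387; dist=6371·c=15639.310 ≈ 15639.3 km; running total=61499.6 km
Leg 5 bearing: y=sinΔλ·cosφ2=-0.13232347, x=cosφ1·sinφ2-sinφ1·cosφ2·cosΔλ=0.62012648; θ=atan2(y, x)=-12.0452° <0 so +360° → 347.9548° ≈ 348.0°
Leg 6: φ1=0.3391000, φ2=0.6932814, Δφ=0.3541814, Δλ=-0.1034212 rad; a=sin²(Δφ/2)+cosφ1·cosφ2·sin²(Δλ/2)=0.0329725032; c=2·atan2(√a, √(1-a))=0.365192605; dist=6371·c=2326.642 ≈ 2326.6 km; running total=63826.2 km
Leg 6 bearing: y=sinΔλ·cosφ2=-0.07940503, x=cosφ1·sinφ2-sinφ1·cosφ2·cosΔλ=0.34818976; θ=atan2(y, x)=-12.8467° <0 so +360° → 347.1533° ≈ 347.2°
Leg 7: φ1=0.6932814, φ2=0.5248415, Δφ=-0.1684400, Δλ=2.3781507 rad; a=sin²(Δφ/2)+cosφ1·cosφ2·sin²(Δλ/2)=0.5803349814; c=2·atan2(√a, √(1-a))=1.732165724; dist=6371·c=11035.628 ≈ 11035.6 km; running total=74861.8 km
Leg 7 bearing: y=sinΔλ·cosφ2=0.59835046, x=cosφ1·sinφ2-sinφ1·cosφ2·cosΔλ=0.78495980; θ=atan2(y, x)=37.3171° ≈ 37.3°

Leg 1: dist=13731.1 km, bearing=37.6°
Leg 2: dist=8170.3 km, bearing=222.3°
Leg 3: dist=16957.4 km, bearing=312.4°
Leg 4: dist=7001.5 km, bearing=91.4°
Leg 5: dist=15639.3 km, bearing=348.0°
Leg 6: dist=2326.6 km, bearing=347.2°
Leg 7: dist=11035.6 km, bearing=37.3°
Total: 74861.8 km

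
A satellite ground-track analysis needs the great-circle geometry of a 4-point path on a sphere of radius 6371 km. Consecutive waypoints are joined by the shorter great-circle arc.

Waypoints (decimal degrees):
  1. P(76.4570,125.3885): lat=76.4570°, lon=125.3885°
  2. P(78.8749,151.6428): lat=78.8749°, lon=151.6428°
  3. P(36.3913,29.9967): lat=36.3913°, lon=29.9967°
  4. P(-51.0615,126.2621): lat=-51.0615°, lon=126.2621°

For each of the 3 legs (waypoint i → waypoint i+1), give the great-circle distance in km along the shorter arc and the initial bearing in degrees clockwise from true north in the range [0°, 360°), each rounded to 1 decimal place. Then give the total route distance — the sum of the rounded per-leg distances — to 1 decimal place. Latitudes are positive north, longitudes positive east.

Leg 1: dist=671.6 km, bearing=54.2°
Leg 2: dist=6666.9 km, bearing=307.7°
Leg 3: dist=13466.9 km, bearing=133.1°
Total: 20805.4 km

Leg 1: φ1=1.3344264, φ2=1.3766267, Δφ=0.0422003, Δλ=0.4582240 rad; a=sin²(Δφ/2)+cosφ1·cosφ2·sin²(Δλ/2)=0.0027757776; c=2·atan2(√a, √(1-a))=0.105420107; dist=6371·c=671.632 ≈ 671.6 km; running total=671.6 km
Leg 1 bearing: y=sinΔλ·cosφ2=0.08535340, x=cosφ1·sinφ2-sinφ1·cosφ2·cosΔλ=0.06153932; θ=atan2(y, x)=54.2086° ≈ 54.2°
Leg 2: φ1=1.3766267, φ2=0.6351480, Δφ=-0.7414787, Δλ=-2.1231250 rad; a=sin²(Δφ/2)+cosφ1·cosφ2·sin²(Δλ/2)=0.2496729861; c=2·atan2(√a, √(1-a))=1.046442180; dist=6371·c=6666.883 ≈ 6666.9 km; running total=7338.5 km
Leg 2 bearing: y=sinΔλ·cosφ2=-0.68528686, x=cosφ1·sinφ2-sinφ1·cosφ2·cosΔλ=0.52889267; θ=atan2(y, x)=-52.3397° <0 so +360° → 307.6603° ≈ 307.7°
Leg 3: φ1=0.6351480, φ2=-0.8911913, Δφ=-1.5263393, Δλ=1.6801482 rad; a=sin²(Δφ/2)+cosφ1·cosφ2·sin²(Δλ/2)=0.7583459095; c=2·atan2(√a, √(1-a))=2.113778829; dist=6371·c=13466.885 ≈ 13466.9 km; running total=20805.4 km
Leg 3 bearing: y=sinΔλ·cosφ2=0.62473194, x=cosφ1·sinφ2-sinφ1·cosφ2·cosΔλ=-0.58543964; θ=atan2(y, x)=133.1404° ≈ 133.1°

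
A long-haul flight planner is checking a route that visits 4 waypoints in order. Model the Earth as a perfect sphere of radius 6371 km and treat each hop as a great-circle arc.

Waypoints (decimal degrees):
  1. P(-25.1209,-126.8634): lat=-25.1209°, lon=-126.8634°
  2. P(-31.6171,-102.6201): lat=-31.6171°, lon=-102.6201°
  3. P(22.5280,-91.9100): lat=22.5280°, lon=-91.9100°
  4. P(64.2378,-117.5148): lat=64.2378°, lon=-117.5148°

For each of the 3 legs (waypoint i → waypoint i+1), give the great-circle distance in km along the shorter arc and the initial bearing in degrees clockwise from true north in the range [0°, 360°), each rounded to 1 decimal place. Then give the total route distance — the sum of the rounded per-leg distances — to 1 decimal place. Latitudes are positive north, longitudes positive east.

Leg 1: dist=2473.4 km, bearing=112.5°
Leg 2: dist=6127.7 km, bearing=12.1°
Leg 3: dist=5003.8 km, bearing=344.6°
Total: 13604.9 km

Leg 1: φ1=-0.4384424, φ2=-0.5518225, Δφ=-0.1133801, Δλ=0.4231254 rad; a=sin²(Δφ/2)+cosφ1·cosφ2·sin²(Δλ/2)=0.0372085913; c=2·atan2(√a, √(1-a))=0.388223995; dist=6371·c=2473.375 ≈ 2473.4 km; running total=2473.4 km
Leg 1 bearing: y=sinΔλ·cosφ2=0.34966527, x=cosφ1·sinφ2-sinφ1·cosφ2·cosΔλ=-0.14501948; θ=atan2(y, x)=112.5256° ≈ 112.5°
Leg 2: φ1=-0.5518225, φ2=0.3931878, Δφ=0.9450103, Δλ=0.1869265 rad; a=sin²(Δφ/2)+cosφ1·cosφ2·sin²(Δλ/2)=0.2139838934; c=2·atan2(√a, √(1-a))=0.961814996; dist=6371·c=6127.723 ≈ 6127.7 km; running total=8601.1 km
Leg 2 bearing: y=sinΔλ·cosφ2=0.17165884, x=cosφ1·sinφ2-sinφ1·cosφ2·cosΔλ=0.80206757; θ=atan2(y, x)=12.0802° ≈ 12.1°
Leg 3: φ1=0.3931878, φ2=1.1211611, Δφ=0.7279733, Δλ=-0.4468881 rad; a=sin²(Δφ/2)+cosφ1·cosφ2·sin²(Δλ/2)=0.1464507659; c=2·atan2(√a, √(1-a))=0.785409920; dist=6371·c=5003.847 ≈ 5003.8 km; running total=13604.9 km
Leg 3 bearing: y=sinΔλ·cosφ2=-0.18783330, x=cosφ1·sinφ2-sinφ1·cosφ2·cosΔλ=0.68171138; θ=atan2(y, x)=-15.4046° <0 so +360° → 344.5954° ≈ 344.6°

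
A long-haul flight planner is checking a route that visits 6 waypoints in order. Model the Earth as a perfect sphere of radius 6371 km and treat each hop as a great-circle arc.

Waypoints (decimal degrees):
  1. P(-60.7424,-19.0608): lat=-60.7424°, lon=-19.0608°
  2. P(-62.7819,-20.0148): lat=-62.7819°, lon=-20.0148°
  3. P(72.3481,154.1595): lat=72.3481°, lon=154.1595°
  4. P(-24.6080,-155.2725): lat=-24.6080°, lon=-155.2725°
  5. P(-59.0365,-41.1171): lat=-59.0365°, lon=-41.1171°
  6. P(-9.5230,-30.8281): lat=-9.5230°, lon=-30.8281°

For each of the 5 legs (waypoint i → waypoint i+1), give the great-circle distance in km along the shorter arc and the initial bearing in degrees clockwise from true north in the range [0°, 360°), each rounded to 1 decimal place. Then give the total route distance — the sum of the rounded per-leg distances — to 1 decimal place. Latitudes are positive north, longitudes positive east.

Leg 1: φ1=-1.0601549, φ2=-1.0957509, Δφ=-0.0355960, Δλ=-0.0166504 rad; a=sin²(Δφ/2)+cosφ1·cosφ2·sin²(Δλ/2)=0.0003322281; c=2·atan2(√a, √(1-a))=0.036456269; dist=6371·c=232.263 ≈ 232.3 km; running total=232.3 km
Leg 1 bearing: y=sinΔλ·cosφ2=-0.00761521, x=cosφ1·sinφ2-sinφ1·cosφ2·cosΔλ=-0.03564379; θ=atan2(y, x)=-167.9402° <0 so +360° → 192.0598° ≈ 192.1°
Leg 2: φ1=-1.0957509, φ2=1.2627126, Δφ=2.3584634, Δλ=3.0399150 rad; a=sin²(Δφ/2)+cosφ1·cosφ2·sin²(Δλ/2)=0.9926889691; c=2·atan2(√a, √(1-a))=2.970374457; dist=6371·c=18924.256 ≈ 18924.3 km; running total=19156.6 km
Leg 2 bearing: y=sinΔλ·cosφ2=0.03077894, x=cosφ1·sinφ2-sinφ1·cosφ2·cosΔλ=0.16757976; θ=atan2(y, x)=10.4074° ≈ 10.4°
Leg 3: φ1=1.2627126, φ2=-0.4294906, Δφ=-1.6922032, Δλ=-5.4006072 rad; a=sin²(Δφ/2)+cosφ1·cosφ2·sin²(Δλ/2)=0.6108460413; c=2·atan2(√a, √(1-a))=1.794345718; dist=6371·c=11431.777 ≈ 11431.8 km; running total=30588.4 km
Leg 3 bearing: y=sinΔλ·cosφ2=0.70222993, x=cosφ1·sinφ2-sinφ1·cosφ2·cosΔλ=-0.67655432; θ=atan2(y, x)=133.9332° ≈ 133.9°
Leg 4: φ1=-0.4294906, φ2=-1.0303813, Δφ=-0.6008907, Δλ=1.9923876 rad; a=sin²(Δφ/2)+cosφ1·cosφ2·sin²(Δλ/2)=0.4171738528; c=2·atan2(√a, √(1-a))=1.404376919; dist=6371·c=8947.285 ≈ 8947.3 km; running total=39535.7 km
Leg 4 bearing: y=sinΔλ·cosφ2=0.46944245, x=cosφ1·sinφ2-sinφ1·cosφ2·cosΔλ=-0.86728490; θ=atan2(y, x)=151.5743° ≈ 151.6°
Leg 5: φ1=-1.0303813, φ2=-0.1662077, Δφ=0.8641736, Δλ=0.1795769 rad; a=sin²(Δφ/2)+cosφ1·cosφ2·sin²(Δλ/2)=0.1794452444; c=2·atan2(√a, √(1-a))=0.874853220; dist=6371·c=5573.690 ≈ 5573.7 km; running total=45109.4 km
Leg 5 bearing: y=sinΔλ·cosφ2=0.17615190, x=cosφ1·sinφ2-sinφ1·cosφ2·cosΔλ=0.74695991; θ=atan2(y, x)=13.2693° ≈ 13.3°

Leg 1: dist=232.3 km, bearing=192.1°
Leg 2: dist=18924.3 km, bearing=10.4°
Leg 3: dist=11431.8 km, bearing=133.9°
Leg 4: dist=8947.3 km, bearing=151.6°
Leg 5: dist=5573.7 km, bearing=13.3°
Total: 45109.4 km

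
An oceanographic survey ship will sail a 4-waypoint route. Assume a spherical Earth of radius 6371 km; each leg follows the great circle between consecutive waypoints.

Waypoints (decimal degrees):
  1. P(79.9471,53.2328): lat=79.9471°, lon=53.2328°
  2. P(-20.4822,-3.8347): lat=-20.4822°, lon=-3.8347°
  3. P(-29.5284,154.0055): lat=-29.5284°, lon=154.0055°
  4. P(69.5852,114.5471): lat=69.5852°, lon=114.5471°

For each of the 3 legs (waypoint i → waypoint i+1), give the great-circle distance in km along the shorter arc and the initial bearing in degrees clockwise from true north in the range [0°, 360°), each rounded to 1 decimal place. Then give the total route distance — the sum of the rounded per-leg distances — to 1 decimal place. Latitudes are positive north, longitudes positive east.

Leg 1: φ1=1.3953401, φ2=-0.3574818, Δφ=-1.7528220, Δλ=-0.9960158 rad; a=sin²(Δφ/2)+cosφ1·cosφ2·sin²(Δλ/2)=0.6278226335; c=2·atan2(√a, √(1-a))=1.829311417; dist=6371·c=11654.543 ≈ 11654.5 km; running total=11654.5 km
Leg 1 bearing: y=sinΔλ·cosφ2=-0.78625113, x=cosφ1·sinφ2-sinφ1·cosφ2·cosΔλ=-0.56254302; θ=atan2(y, x)=-125.5828° <0 so +360° → 234.4172° ≈ 234.4°
Leg 2: φ1=-0.3574818, φ2=-0.5153678, Δφ=-0.1578860, Δλ=2.7548312 rad; a=sin²(Δφ/2)+cosφ1·cosφ2·sin²(Δλ/2)=0.7912193012; c=2·atan2(√a, √(1-a))=2.192521778; dist=6371·c=13968.556 ≈ 13968.6 km; running total=25623.1 km
Leg 2 bearing: y=sinΔλ·cosφ2=0.32819830, x=cosφ1·sinφ2-sinφ1·cosφ2·cosΔλ=-0.74367409; θ=atan2(y, x)=156.1872° ≈ 156.2°
Leg 3: φ1=-0.5153678, φ2=1.2144909, Δφ=1.7298587, Δλ=-0.6886790 rad; a=sin²(Δφ/2)+cosφ1·cosφ2·sin²(Δλ/2)=0.6137829584; c=2·atan2(√a, √(1-a))=1.800373609; dist=6371·c=11470.180 ≈ 11470.2 km; running total=37093.3 km
Leg 3 bearing: y=sinΔλ·cosφ2=-0.22167760, x=cosφ1·sinφ2-sinφ1·cosφ2·cosΔλ=0.94819449; θ=atan2(y, x)=-13.1588° <0 so +360° → 346.8412° ≈ 346.8°

Leg 1: dist=11654.5 km, bearing=234.4°
Leg 2: dist=13968.6 km, bearing=156.2°
Leg 3: dist=11470.2 km, bearing=346.8°
Total: 37093.3 km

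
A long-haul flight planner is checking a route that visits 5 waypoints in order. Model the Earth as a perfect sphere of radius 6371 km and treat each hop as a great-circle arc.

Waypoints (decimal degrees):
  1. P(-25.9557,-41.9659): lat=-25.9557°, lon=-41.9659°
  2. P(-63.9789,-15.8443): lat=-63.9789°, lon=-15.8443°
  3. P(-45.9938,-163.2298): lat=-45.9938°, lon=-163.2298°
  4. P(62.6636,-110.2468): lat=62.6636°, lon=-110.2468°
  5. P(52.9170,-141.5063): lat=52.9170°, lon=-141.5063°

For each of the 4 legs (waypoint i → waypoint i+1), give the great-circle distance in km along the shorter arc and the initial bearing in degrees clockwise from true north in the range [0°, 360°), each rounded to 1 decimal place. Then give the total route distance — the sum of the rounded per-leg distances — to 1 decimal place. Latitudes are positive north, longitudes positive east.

Leg 1: dist=4628.8 km, bearing=163.1°
Leg 2: dist=7457.7 km, bearing=204.0°
Leg 3: dist=12959.0 km, bearing=24.2°
Leg 4: dist=2115.6 km, bearing=253.7°
Total: 27161.1 km

Leg 1: φ1=-0.4530124, φ2=-1.1166425, Δφ=-0.6636300, Δλ=0.4559079 rad; a=sin²(Δφ/2)+cosφ1·cosφ2·sin²(Δλ/2)=0.1262636081; c=2·atan2(√a, √(1-a))=0.726546808; dist=6371·c=4628.830 ≈ 4628.8 km; running total=4628.8 km
Leg 1 bearing: y=sinΔλ·cosφ2=0.19315075, x=cosφ1·sinφ2-sinφ1·cosφ2·cosΔλ=-0.63559203; θ=atan2(y, x)=163.0964° ≈ 163.1°
Leg 2: φ1=-1.1166425, φ2=-0.8027432, Δφ=0.3138992, Δλ=-2.5723622 rad; a=sin²(Δφ/2)+cosφ1·cosφ2·sin²(Δλ/2)=0.3051841796; c=2·atan2(√a, √(1-a))=1.170564736; dist=6371·c=7457.668 ≈ 7457.7 km; running total=12086.5 km
Leg 2 bearing: y=sinΔλ·cosφ2=-0.37445168, x=cosφ1·sinφ2-sinφ1·cosφ2·cosΔλ=-0.84141139; θ=atan2(y, x)=-156.0096° <0 so +360° → 203.9904° ≈ 204.0°
Leg 3: φ1=-0.8027432, φ2=1.0936861, Δφ=1.8964294, Δλ=0.9247278 rad; a=sin²(Δφ/2)+cosφ1·cosφ2·sin²(Δλ/2)=0.7234335187; c=2·atan2(√a, √(1-a))=2.034056510; dist=6371·c=12958.974 ≈ 12959.0 km; running total=25045.5 km
Leg 3 bearing: y=sinΔλ·cosφ2=0.36666259, x=cosφ1·sinφ2-sinφ1·cosφ2·cosΔλ=0.81600759; θ=atan2(y, x)=24.1962° ≈ 24.2°
Leg 4: φ1=1.0936861, φ2=0.9235759, Δφ=-0.1701103, Δλ=-0.5455812 rad; a=sin²(Δφ/2)+cosφ1·cosφ2·sin²(Δλ/2)=0.0273157910; c=2·atan2(√a, √(1-a))=0.332073467; dist=6371·c=2115.640 ≈ 2115.6 km; running total=27161.1 km
Leg 4 bearing: y=sinΔλ·cosφ2=-0.31289086, x=cosφ1·sinφ2-sinφ1·cosφ2·cosΔλ=-0.09153067; θ=atan2(y, x)=-106.3059° <0 so +360° → 253.6941° ≈ 253.7°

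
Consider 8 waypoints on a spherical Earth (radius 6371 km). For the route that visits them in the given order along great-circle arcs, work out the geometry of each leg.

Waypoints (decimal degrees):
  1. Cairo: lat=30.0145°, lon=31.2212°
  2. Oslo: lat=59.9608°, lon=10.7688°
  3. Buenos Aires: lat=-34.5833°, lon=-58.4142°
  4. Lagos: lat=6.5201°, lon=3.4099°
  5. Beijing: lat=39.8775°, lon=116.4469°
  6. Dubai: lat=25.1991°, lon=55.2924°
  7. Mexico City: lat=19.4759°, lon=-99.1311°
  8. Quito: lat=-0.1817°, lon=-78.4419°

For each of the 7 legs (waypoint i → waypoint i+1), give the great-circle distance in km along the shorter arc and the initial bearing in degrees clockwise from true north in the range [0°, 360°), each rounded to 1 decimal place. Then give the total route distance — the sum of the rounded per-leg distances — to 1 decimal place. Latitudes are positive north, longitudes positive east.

Leg 1: dist=3663.6 km, bearing=341.2°
Leg 2: dist=12251.0 km, bearing=235.1°
Leg 3: dist=7920.3 km, bearing=67.7°
Leg 4: dist=11457.1 km, bearing=46.5°
Leg 5: dist=5844.0 km, bearing=273.4°
Leg 6: dist=14329.4 km, bearing=328.5°
Leg 7: dist=3140.9 km, bearing=131.7°
Total: 58606.3 km

Leg 1: φ1=0.5238518, φ2=1.0465134, Δφ=0.5226615, Δλ=-0.3569617 rad; a=sin²(Δφ/2)+cosφ1·cosφ2·sin²(Δλ/2)=0.0804153027; c=2·atan2(√a, √(1-a))=0.575042122; dist=6371·c=3663.593 ≈ 3663.6 km; running total=3663.6 km
Leg 1 bearing: y=sinΔλ·cosφ2=-0.17492155, x=cosφ1·sinφ2-sinφ1·cosφ2·cosΔλ=0.51497299; θ=atan2(y, x)=-18.7612° <0 so +360° → 341.2388° ≈ 341.2°
Leg 2: φ1=1.0465134, φ2=-0.6035925, Δφ=-1.6501058, Δλ=-1.2074711 rad; a=sin²(Δφ/2)+cosφ1·cosφ2·sin²(Δλ/2)=0.6724487101; c=2·atan2(√a, √(1-a))=1.922925824; dist=6371·c=12250.960 ≈ 12251.0 km; running total=15914.6 km
Leg 2 bearing: y=sinΔλ·cosφ2=-0.76955692, x=cosφ1·sinφ2-sinφ1·cosφ2·cosΔλ=-0.53742712; θ=atan2(y, x)=-124.9289° <0 so +360° → 235.0711° ≈ 235.1°
Leg 3: φ1=-0.6035925, φ2=0.1137972, Δφ=0.7173897, Δλ=1.0790341 rad; a=sin²(Δφ/2)+cosφ1·cosφ2·sin²(Δλ/2)=0.3391100545; c=2·atan2(√a, √(1-a))=1.243187566; dist=6371·c=7920.348 ≈ 7920.3 km; running total=23834.9 km
Leg 3 bearing: y=sinΔλ·cosφ2=0.87580066, x=cosφ1·sinφ2-sinφ1·cosφ2·cosΔλ=0.35976508; θ=atan2(y, x)=67.6679° ≈ 67.7°
Leg 4: φ1=0.1137972, φ2=0.6959937, Δφ=0.5821965, Δλ=1.9728678 rad; a=sin²(Δφ/2)+cosφ1·cosφ2·sin²(Δλ/2)=0.6127819615; c=2·atan2(√a, √(1-a))=1.798318165; dist=6371·c=11457.085 ≈ 11457.1 km; running total=35292.0 km
Leg 4 bearing: y=sinΔλ·cosφ2=0.70621728, x=cosφ1·sinφ2-sinφ1·cosφ2·cosΔλ=0.67110213; θ=atan2(y, x)=46.4605° ≈ 46.5°
Leg 5: φ1=0.6959937, φ2=0.4398073, Δφ=-0.2561864, Δλ=-1.0673474 rad; a=sin²(Δφ/2)+cosφ1·cosφ2·sin²(Δλ/2)=0.1960079502; c=2·atan2(√a, √(1-a))=0.917277292; dist=6371·c=5843.974 ≈ 5844.0 km; running total=41136.0 km
Leg 5 bearing: y=sinΔλ·cosφ2=-0.79256544, x=cosφ1·sinφ2-sinφ1·cosφ2·cosΔλ=0.04685470; θ=atan2(y, x)=-86.6167° <0 so +360° → 273.3833° ≈ 273.4°
Leg 6: φ1=0.4398073, φ2=0.3399186, Δφ=-0.0998887, Δλ=-2.6951985 rad; a=sin²(Δφ/2)+cosφ1·cosφ2·sin²(Δλ/2)=0.8137573062; c=2·atan2(√a, √(1-a))=2.249153312; dist=6371·c=14329.356 ≈ 14329.4 km; running total=55465.4 km
Leg 6 bearing: y=sinΔλ·cosφ2=-0.40701383, x=cosφ1·sinφ2-sinφ1·cosφ2·cosΔλ=0.66375082; θ=atan2(y, x)=-31.5167° <0 so +360° → 328.4833° ≈ 328.5°
Leg 7: φ1=0.3399186, φ2=-0.0031713, Δφ=-0.3430898, Δλ=0.3610947 rad; a=sin²(Δφ/2)+cosφ1·cosφ2·sin²(Δλ/2)=0.0595396718; c=2·atan2(√a, √(1-a))=0.492992301; dist=6371·c=3140.854 ≈ 3140.9 km; running total=58606.3 km
Leg 7 bearing: y=sinΔλ·cosφ2=0.35329673, x=cosφ1·sinφ2-sinφ1·cosφ2·cosΔλ=-0.31489715; θ=atan2(y, x)=131.7110° ≈ 131.7°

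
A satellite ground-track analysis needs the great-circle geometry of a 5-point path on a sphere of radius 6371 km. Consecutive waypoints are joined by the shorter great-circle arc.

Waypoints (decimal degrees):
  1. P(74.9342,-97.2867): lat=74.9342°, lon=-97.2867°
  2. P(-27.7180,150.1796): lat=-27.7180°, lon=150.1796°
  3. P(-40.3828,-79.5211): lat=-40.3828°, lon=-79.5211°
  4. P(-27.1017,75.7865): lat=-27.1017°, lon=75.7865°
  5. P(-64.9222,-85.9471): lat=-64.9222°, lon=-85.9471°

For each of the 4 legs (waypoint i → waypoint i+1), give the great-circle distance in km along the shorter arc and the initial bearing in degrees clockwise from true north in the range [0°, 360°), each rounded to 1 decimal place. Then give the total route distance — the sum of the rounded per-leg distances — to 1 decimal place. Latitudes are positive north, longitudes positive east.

Leg 1: dist=13621.5 km, bearing=284.2°
Leg 2: dist=10868.9 km, bearing=144.1°
Leg 3: dist=12089.0 km, bearing=156.9°
Leg 4: dist=9661.2 km, bearing=187.6°
Total: 46240.6 km

Leg 1: φ1=1.3078485, φ2=-0.4837704, Δφ=-1.7916189, Δλ=4.3191017 rad; a=sin²(Δφ/2)+cosφ1·cosφ2·sin²(Δλ/2)=0.7686569110; c=2·atan2(√a, √(1-a))=2.138045187; dist=6371·c=13621.486 ≈ 13621.5 km; running total=13621.5 km
Leg 1 bearing: y=sinΔλ·cosφ2=-0.81766269, x=cosφ1·sinφ2-sinφ1·cosφ2·cosΔλ=0.20669199; θ=atan2(y, x)=-75.8137° <0 so +360° → 284.1863° ≈ 284.2°
Leg 2: φ1=-0.4837704, φ2=-0.7048128, Δφ=-0.2210425, Δλ=-4.0090335 rad; a=sin²(Δφ/2)+cosφ1·cosφ2·sin²(Δλ/2)=0.5673955388; c=2·atan2(√a, √(1-a))=1.705998940; dist=6371·c=10868.919 ≈ 10868.9 km; running total=24490.4 km
Leg 2 bearing: y=sinΔλ·cosφ2=0.58095553, x=cosφ1·sinφ2-sinφ1·cosφ2·cosΔλ=-0.80269673; θ=atan2(y, x)=144.1047° ≈ 144.1°
Leg 3: φ1=-0.7048128, φ2=-0.4730139, Δφ=0.2317989, Δλ=2.7106290 rad; a=sin²(Δφ/2)+cosφ1·cosφ2·sin²(Δλ/2)=0.6604654366; c=2·atan2(√a, √(1-a))=1.897508515; dist=6371·c=12089.027 ≈ 12089.0 km; running total=36579.4 km
Leg 3 bearing: y=sinΔλ·cosφ2=0.37187769, x=cosφ1·sinφ2-sinφ1·cosφ2·cosΔλ=-0.87103981; θ=atan2(y, x)=156.8807° ≈ 156.9°
Leg 4: φ1=-0.4730139, φ2=-1.1331061, Δφ=-0.6600922, Δλ=-2.8227838 rad; a=sin²(Δφ/2)+cosφ1·cosφ2·sin²(Δλ/2)=0.4728353929; c=2·atan2(√a, √(1-a))=1.516440350; dist=6371·c=9661.241 ≈ 9661.2 km; running total=46240.6 km
Leg 4 bearing: y=sinΔλ·cosφ2=-0.13284923, x=cosφ1·sinφ2-sinφ1·cosφ2·cosΔλ=-0.98964611; θ=atan2(y, x)=-172.3544° <0 so +360° → 187.6456° ≈ 187.6°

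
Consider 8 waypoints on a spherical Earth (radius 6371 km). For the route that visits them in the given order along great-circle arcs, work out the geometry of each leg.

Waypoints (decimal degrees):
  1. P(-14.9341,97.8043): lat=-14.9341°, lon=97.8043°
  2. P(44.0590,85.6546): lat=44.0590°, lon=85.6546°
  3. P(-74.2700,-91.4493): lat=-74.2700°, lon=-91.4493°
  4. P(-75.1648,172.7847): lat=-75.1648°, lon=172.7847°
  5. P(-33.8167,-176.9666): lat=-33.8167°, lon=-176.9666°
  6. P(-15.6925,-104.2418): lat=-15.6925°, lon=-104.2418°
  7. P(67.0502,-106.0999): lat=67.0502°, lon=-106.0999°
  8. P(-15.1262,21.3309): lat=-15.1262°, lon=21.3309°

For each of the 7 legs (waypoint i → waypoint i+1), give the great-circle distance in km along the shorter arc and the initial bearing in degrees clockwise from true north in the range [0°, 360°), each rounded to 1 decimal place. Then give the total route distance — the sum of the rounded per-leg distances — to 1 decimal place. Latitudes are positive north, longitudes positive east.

Leg 1: φ1=-0.2606492, φ2=0.7689746, Δφ=1.0296238, Δλ=-0.2120523 rad; a=sin²(Δφ/2)+cosφ1·cosφ2·sin²(Δλ/2)=0.2502057217; c=2·atan2(√a, √(1-a))=1.047672580; dist=6371·c=6674.722 ≈ 6674.7 km; running total=6674.7 km
Leg 1 bearing: y=sinΔλ·cosφ2=-0.15124640, x=cosφ1·sinφ2-sinφ1·cosφ2·cosΔλ=0.85295709; θ=atan2(y, x)=-10.0552° <0 so +360° → 349.9448° ≈ 349.9°
Leg 2: φ1=0.7689746, φ2=-1.2962560, Δφ=-2.0652307, Δλ=-3.0910462 rad; a=sin²(Δφ/2)+cosφ1·cosφ2·sin²(Δλ/2)=0.9319646930; c=2·atan2(√a, √(1-a))=2.613816940; dist=6371·c=16652.628 ≈ 16652.6 km; running total=23327.3 km
Leg 2 bearing: y=sinΔλ·cosφ2=-0.01369754, x=cosφ1·sinφ2-sinφ1·cosφ2·cosΔλ=-0.50342665; θ=atan2(y, x)=-178.4414° <0 so +360° → 181.5586° ≈ 181.6°
Leg 3: φ1=-1.2962560, φ2=-1.3118732, Δφ=-0.0156172, Δλ=4.6117533 rad; a=sin²(Δφ/2)+cosφ1·cosφ2·sin²(Δλ/2)=0.0382545700; c=2·atan2(√a, √(1-a))=0.393713490; dist=6371·c=2508.349 ≈ 2508.3 km; running total=25835.6 km
Leg 3 bearing: y=sinΔλ·cosφ2=-0.25474425, x=cosφ1·sinφ2-sinφ1·cosφ2·cosΔλ=-0.28682747; θ=atan2(y, x)=-138.3903° <0 so +360° → 221.6097° ≈ 221.6°
Leg 4: φ1=-1.3118732, φ2=-0.5902128, Δφ=0.7216605, Δλ=-6.1043117 rad; a=sin²(Δφ/2)+cosφ1·cosφ2·sin²(Δλ/2)=0.1263421321; c=2·atan2(√a, √(1-a))=0.726783191; dist=6371·c=4630.336 ≈ 4630.3 km; running total=30465.9 km
Leg 4 bearing: y=sinΔλ·cosφ2=0.14782091, x=cosφ1·sinφ2-sinφ1·cosφ2·cosΔλ=0.64781801; θ=atan2(y, x)=12.8538° ≈ 12.9°
Leg 5: φ1=-0.5902128, φ2=-0.2738858, Δφ=0.3163270, Δλ=1.2692872 rad; a=sin²(Δφ/2)+cosφ1·cosφ2·sin²(Δλ/2)=0.3059722467; c=2·atan2(√a, √(1-a))=1.172275502; dist=6371·c=7468.567 ≈ 7468.6 km; running total=37934.5 km
Leg 5 bearing: y=sinΔλ·cosφ2=0.91929799, x=cosφ1·sinφ2-sinφ1·cosφ2·cosΔλ=-0.06560593; θ=atan2(y, x)=94.0820° ≈ 94.1°
Leg 6: φ1=-0.2738858, φ2=1.1702468, Δφ=1.4441325, Δλ=-0.0324300 rad; a=sin²(Δφ/2)+cosφ1·cosφ2·sin²(Δλ/2)=0.4369360120; c=2·atan2(√a, √(1-a))=1.444331521; dist=6371·c=9201.836 ≈ 9201.8 km; running total=47136.3 km
Leg 6 bearing: y=sinΔλ·cosφ2=-0.01264302, x=cosφ1·sinφ2-sinφ1·cosφ2·cosΔλ=0.99193341; θ=atan2(y, x)=-0.7302° <0 so +360° → 359.2698° ≈ 359.3°
Leg 7: φ1=1.1702468, φ2=-0.2640020, Δφ=-1.4342487, Δλ=2.2240870 rad; a=sin²(Δφ/2)+cosφ1·cosφ2·sin²(Δλ/2)=0.7345386563; c=2·atan2(√a, √(1-a))=2.059042054; dist=6371·c=13118.157 ≈ 13118.2 km; running total=60254.5 km
Leg 7 bearing: y=sinΔλ·cosφ2=0.76657556, x=cosφ1·sinφ2-sinφ1·cosφ2·cosΔλ=0.43855260; θ=atan2(y, x)=60.2264° ≈ 60.2°

Leg 1: dist=6674.7 km, bearing=349.9°
Leg 2: dist=16652.6 km, bearing=181.6°
Leg 3: dist=2508.3 km, bearing=221.6°
Leg 4: dist=4630.3 km, bearing=12.9°
Leg 5: dist=7468.6 km, bearing=94.1°
Leg 6: dist=9201.8 km, bearing=359.3°
Leg 7: dist=13118.2 km, bearing=60.2°
Total: 60254.5 km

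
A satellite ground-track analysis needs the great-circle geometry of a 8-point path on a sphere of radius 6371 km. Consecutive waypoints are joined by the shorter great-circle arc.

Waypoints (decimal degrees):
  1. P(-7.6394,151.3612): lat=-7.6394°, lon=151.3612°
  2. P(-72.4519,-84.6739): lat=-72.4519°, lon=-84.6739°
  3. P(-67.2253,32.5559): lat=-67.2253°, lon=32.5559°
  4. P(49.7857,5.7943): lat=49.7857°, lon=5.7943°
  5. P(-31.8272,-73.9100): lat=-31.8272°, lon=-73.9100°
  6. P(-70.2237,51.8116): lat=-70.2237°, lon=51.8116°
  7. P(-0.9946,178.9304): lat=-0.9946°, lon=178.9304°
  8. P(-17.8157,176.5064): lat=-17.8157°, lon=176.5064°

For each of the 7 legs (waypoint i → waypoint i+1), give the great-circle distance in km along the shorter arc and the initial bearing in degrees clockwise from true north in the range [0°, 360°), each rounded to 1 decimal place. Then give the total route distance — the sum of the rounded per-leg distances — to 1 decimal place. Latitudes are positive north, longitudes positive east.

Leg 1: dist=10263.7 km, bearing=165.5°
Leg 2: dist=3818.2 km, bearing=142.4°
Leg 3: dist=13204.0 km, bearing=340.6°
Leg 4: dist=11979.9 km, bearing=241.4°
Leg 5: dist=7875.7 km, bearing=163.1°
Leg 6: dist=11211.3 km, bearing=125.7°
Leg 7: dist=1889.1 km, bearing=187.9°
Total: 60241.9 km

Leg 1: φ1=-0.1333327, φ2=-1.2645242, Δφ=-1.1311915, Δλ=-4.1195896 rad; a=sin²(Δφ/2)+cosφ1·cosφ2·sin²(Δλ/2)=0.5201001862; c=2·atan2(√a, √(1-a))=1.611007535; dist=6371·c=10263.729 ≈ 10263.7 km; running total=10263.7 km
Leg 1 bearing: y=sinΔλ·cosφ2=0.25006333, x=cosφ1·sinφ2-sinφ1·cosφ2·cosΔλ=-0.96739457; θ=atan2(y, x)=165.5068° ≈ 165.5°
Leg 2: φ1=-1.2645242, φ2=-1.1733028, Δφ=0.0912214, Δλ=2.0460460 rad; a=sin²(Δφ/2)+cosφ1·cosφ2·sin²(Δλ/2)=0.0871389602; c=2·atan2(√a, √(1-a))=0.599315216; dist=6371·c=3818.237 ≈ 3818.2 km; running total=14081.9 km
Leg 2 bearing: y=sinΔλ·cosφ2=0.34420855, x=cosφ1·sinφ2-sinφ1·cosφ2·cosΔλ=-0.44688200; θ=atan2(y, x)=142.3949° ≈ 142.4°
Leg 3: φ1=-1.1733028, φ2=0.8689244, Δφ=2.0422272, Δλ=-0.4670780 rad; a=sin²(Δφ/2)+cosφ1·cosφ2·sin²(Δλ/2)=0.7404663701; c=2·atan2(√a, √(1-a))=2.072514581; dist=6371·c=13203.990 ≈ 13204.0 km; running total=27285.9 km
Leg 3 bearing: y=sinΔλ·cosφ2=-0.29072201, x=cosφ1·sinφ2-sinφ1·cosφ2·cosΔλ=0.82715441; θ=atan2(y, x)=-19.3652° <0 so +360° → 340.6348° ≈ 340.6°
Leg 4: φ1=0.8689244, φ2=-0.5554894, Δφ=-1.4244138, Δλ=-1.3911025 rad; a=sin²(Δφ/2)+cosφ1·cosφ2·sin²(Δλ/2)=0.6523324202; c=2·atan2(√a, √(1-a))=1.880382848; dist=6371·c=11979.919 ≈ 11979.9 km; running total=39265.8 km
Leg 4 bearing: y=sinΔλ·cosφ2=-0.83596188, x=cosφ1·sinφ2-sinφ1·cosφ2·cosΔλ=-0.45645051; θ=atan2(y, x)=-118.6353° <0 so +360° → 241.3647° ≈ 241.4°
Leg 5: φ1=-0.5554894, φ2=-1.2256348, Δφ=-0.6701453, Δλ=2.1942559 rad; a=sin²(Δφ/2)+cosφ1·cosφ2·sin²(Δλ/2)=0.3357928833; c=2·atan2(√a, √(1-a))=1.236172131; dist=6371·c=7875.653 ≈ 7875.7 km; running total=47141.5 km
Leg 5 bearing: y=sinΔλ·cosφ2=0.27469295, x=cosφ1·sinφ2-sinφ1·cosφ2·cosΔλ=-0.90370785; θ=atan2(y, x)=163.0927° ≈ 163.1°
Leg 6: φ1=-1.2256348, φ2=-0.0173590, Δφ=1.2082757, Δλ=2.2186416 rad; a=sin²(Δφ/2)+cosφ1·cosφ2·sin²(Δλ/2)=0.5939090057; c=2·atan2(√a, √(1-a))=1.759736476; dist=6371·c=11211.281 ≈ 11211.3 km; running total=58352.8 km
Leg 6 bearing: y=sinΔλ·cosφ2=0.79726582, x=cosφ1·sinφ2-sinφ1·cosφ2·cosΔλ=-0.57366506; θ=atan2(y, x)=125.7365° ≈ 125.7°
Leg 7: φ1=-0.0173590, φ2=-0.3109426, Δφ=-0.2935836, Δλ=-0.0423068 rad; a=sin²(Δφ/2)+cosφ1·cosφ2·sin²(Δλ/2)=0.0218193840; c=2·atan2(√a, √(1-a))=0.296512747; dist=6371·c=1889.083 ≈ 1889.1 km; running total=60241.9 km
Leg 7 bearing: y=sinΔλ·cosφ2=-0.04026597, x=cosφ1·sinφ2-sinφ1·cosφ2·cosΔλ=-0.28939911; θ=atan2(y, x)=-172.0789° <0 so +360° → 187.9211° ≈ 187.9°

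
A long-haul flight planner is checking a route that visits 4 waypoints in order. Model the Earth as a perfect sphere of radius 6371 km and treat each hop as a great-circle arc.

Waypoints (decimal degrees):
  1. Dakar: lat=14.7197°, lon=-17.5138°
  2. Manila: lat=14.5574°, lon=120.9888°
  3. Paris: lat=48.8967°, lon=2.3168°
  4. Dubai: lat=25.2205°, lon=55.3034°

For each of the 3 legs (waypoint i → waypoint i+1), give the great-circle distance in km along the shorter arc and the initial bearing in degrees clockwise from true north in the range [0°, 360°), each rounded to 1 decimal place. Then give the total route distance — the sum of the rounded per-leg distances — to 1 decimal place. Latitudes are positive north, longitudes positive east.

Leg 1: φ1=0.2569072, φ2=0.2540746, Δφ=-0.0028327, Δλ=2.4173264 rad; a=sin²(Δφ/2)+cosφ1·cosφ2·sin²(Δλ/2)=0.8186413835; c=2·atan2(√a, √(1-a))=2.261763440; dist=6371·c=14409.695 ≈ 14409.7 km; running total=14409.7 km
Leg 1 bearing: y=sinΔλ·cosφ2=0.64131461, x=cosφ1·sinφ2-sinφ1·cosφ2·cosΔλ=0.42730112; θ=atan2(y, x)=56.3249° ≈ 56.3°
Leg 2: φ1=0.2540746, φ2=0.8534084, Δφ=0.5993338, Δλ=-2.0712171 rad; a=sin²(Δφ/2)+cosφ1·cosφ2·sin²(Δλ/2)=0.5579506103; c=2·atan2(√a, √(1-a))=1.686958614; dist=6371·c=10747.613 ≈ 10747.6 km; running total=25157.3 km
Leg 2 bearing: y=sinΔλ·cosφ2=-0.57680646, x=cosφ1·sinφ2-sinφ1·cosφ2·cosΔλ=0.80861685; θ=atan2(y, x)=-35.5012° <0 so +360° → 324.4988° ≈ 324.5°
Leg 3: φ1=0.8534084, φ2=0.4401808, Δφ=-0.4132276, Δλ=0.9247906 rad; a=sin²(Δφ/2)+cosφ1·cosφ2·sin²(Δλ/2)=0.1604399766; c=2·atan2(√a, √(1-a))=0.824233160; dist=6371·c=5251.189 ≈ 5251.2 km; running total=30408.5 km
Leg 3 bearing: y=sinΔλ·cosφ2=0.72237795, x=cosφ1·sinφ2-sinφ1·cosφ2·cosΔλ=-0.13025382; θ=atan2(y, x)=100.2213° ≈ 100.2°

Leg 1: dist=14409.7 km, bearing=56.3°
Leg 2: dist=10747.6 km, bearing=324.5°
Leg 3: dist=5251.2 km, bearing=100.2°
Total: 30408.5 km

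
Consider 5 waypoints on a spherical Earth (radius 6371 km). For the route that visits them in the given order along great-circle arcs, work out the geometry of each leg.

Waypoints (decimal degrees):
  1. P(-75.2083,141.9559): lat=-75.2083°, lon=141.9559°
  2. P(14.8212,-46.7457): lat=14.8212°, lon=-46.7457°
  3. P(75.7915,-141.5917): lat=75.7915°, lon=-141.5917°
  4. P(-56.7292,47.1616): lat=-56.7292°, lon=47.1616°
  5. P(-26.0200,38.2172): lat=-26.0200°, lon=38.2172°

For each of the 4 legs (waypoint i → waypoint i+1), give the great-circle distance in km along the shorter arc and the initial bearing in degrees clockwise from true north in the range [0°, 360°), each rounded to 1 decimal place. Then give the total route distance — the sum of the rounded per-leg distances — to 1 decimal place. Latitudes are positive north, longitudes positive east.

Leg 1: dist=13279.5 km, bearing=170.3°
Leg 2: dist=8542.5 km, bearing=345.5°
Leg 3: dist=17865.1 km, bearing=345.4°
Leg 4: dist=3488.8 km, bearing=344.4°
Total: 43175.9 km

Leg 1: φ1=-1.3126325, φ2=0.2586787, Δφ=1.5713112, Δλ=-3.2934642 rad; a=sin²(Δφ/2)+cosφ1·cosφ2·sin²(Δλ/2)=0.7456483682; c=2·atan2(√a, √(1-a))=2.084374259; dist=6371·c=13279.548 ≈ 13279.5 km; running total=13279.5 km
Leg 1 bearing: y=sinΔλ·cosφ2=0.14625488, x=cosφ1·sinφ2-sinφ1·cosφ2·cosΔλ=-0.85862508; θ=atan2(y, x)=170.3332° ≈ 170.3°
Leg 2: φ1=0.2586787, φ2=1.3228112, Δφ=1.0641325, Δλ=-1.6553750 rad; a=sin²(Δφ/2)+cosφ1·cosφ2·sin²(Δλ/2)=0.3860335645; c=2·atan2(√a, √(1-a))=1.340842187; dist=6371·c=8542.506 ≈ 8542.5 km; running total=21822.0 km
Leg 2 bearing: y=sinΔλ·cosφ2=-0.24457380, x=cosφ1·sinφ2-sinφ1·cosφ2·cosΔλ=0.94245969; θ=atan2(y, x)=-14.5477° <0 so +360° → 345.4523° ≈ 345.5°
Leg 3: φ1=1.3228112, φ2=-0.9901113, Δφ=-2.3129225, Δλ=3.2943666 rad; a=sin²(Δφ/2)+cosφ1·cosφ2·sin²(Δλ/2)=0.9717978336; c=2·atan2(√a, √(1-a))=2.804123552; dist=6371·c=17865.071 ≈ 17865.1 km; running total=39687.1 km
Leg 3 bearing: y=sinΔλ·cosφ2=-0.08348563, x=cosφ1·sinφ2-sinφ1·cosφ2·cosΔλ=0.32040188; θ=atan2(y, x)=-14.6046° <0 so +360° → 345.3954° ≈ 345.4°
Leg 4: φ1=-0.9901113, φ2=-0.4541347, Δφ=0.5359767, Δλ=-0.1561092 rad; a=sin²(Δφ/2)+cosφ1·cosφ2·sin²(Δλ/2)=0.0731123263; c=2·atan2(√a, √(1-a))=0.547602242; dist=6371·c=3488.774 ≈ 3488.8 km; running total=43175.9 km
Leg 4 bearing: y=sinΔλ·cosφ2=-0.13971705, x=cosφ1·sinφ2-sinφ1·cosφ2·cosΔλ=0.50154442; θ=atan2(y, x)=-15.5664° <0 so +360° → 344.4336° ≈ 344.4°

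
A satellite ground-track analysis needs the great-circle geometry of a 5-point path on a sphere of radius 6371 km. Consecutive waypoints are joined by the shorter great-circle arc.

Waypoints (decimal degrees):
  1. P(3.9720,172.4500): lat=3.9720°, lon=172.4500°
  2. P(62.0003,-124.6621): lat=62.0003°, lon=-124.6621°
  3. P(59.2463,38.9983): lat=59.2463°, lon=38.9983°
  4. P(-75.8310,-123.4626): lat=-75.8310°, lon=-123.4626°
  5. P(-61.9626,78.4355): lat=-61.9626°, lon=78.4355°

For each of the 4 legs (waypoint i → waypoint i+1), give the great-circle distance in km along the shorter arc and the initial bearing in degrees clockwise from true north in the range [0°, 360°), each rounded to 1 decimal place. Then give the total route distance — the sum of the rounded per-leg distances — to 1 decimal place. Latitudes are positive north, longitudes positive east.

Leg 1: φ1=0.0693245, φ2=1.0821094, Δφ=1.0127849, Δλ=-5.1855844 rad; a=sin²(Δφ/2)+cosφ1·cosφ2·sin²(Δλ/2)=0.3627006720; c=2·atan2(√a, √(1-a))=1.292624038; dist=6371·c=8235.308 ≈ 8235.3 km; running total=8235.3 km
Leg 1 bearing: y=sinΔλ·cosφ2=0.41788031, x=cosφ1·sinφ2-sinφ1·cosφ2·cosΔλ=0.86600902; θ=atan2(y, x)=25.7590° ≈ 25.8°
Leg 2: φ1=1.0821094, φ2=1.0340430, Δφ=-0.0480664, Δλ=2.8564128 rad; a=sin²(Δφ/2)+cosφ1·cosφ2·sin²(Δλ/2)=0.2357908297; c=2·atan2(√a, √(1-a))=1.014059846; dist=6371·c=6460.575 ≈ 6460.6 km; running total=14695.9 km
Leg 2 bearing: y=sinΔλ·cosφ2=0.14385770, x=cosφ1·sinφ2-sinφ1·cosφ2·cosΔλ=0.83670725; θ=atan2(y, x)=9.7557° ≈ 9.8°
Leg 3: φ1=1.0340430, φ2=-1.3235006, Δφ=-2.3575436, Δλ=-2.8354776 rad; a=sin²(Δφ/2)+cosφ1·cosφ2·sin²(Δλ/2)=0.9762899481; c=2·atan2(√a, √(1-a))=2.832401146; dist=6371·c=18045.228 ≈ 18045.2 km; running total=32741.1 km
Leg 3 bearing: y=sinΔλ·cosφ2=-0.07376691, x=cosφ1·sinφ2-sinφ1·cosφ2·cosΔλ=-0.29521176; θ=atan2(y, x)=-165.9703° <0 so +360° → 194.0297° ≈ 194.0°
Leg 4: φ1=-1.3235006, φ2=-1.0814514, Δφ=0.2420492, Δλ=3.5237866 rad; a=sin²(Δφ/2)+cosφ1·cosφ2·sin²(Δλ/2)=0.1254843646; c=2·atan2(√a, √(1-a))=0.724197615; dist=6371·c=4613.863 ≈ 4613.9 km; running total=37355.0 km
Leg 4 bearing: y=sinΔλ·cosφ2=-0.17530763, x=cosφ1·sinφ2-sinφ1·cosφ2·cosΔλ=-0.63892049; θ=atan2(y, x)=-164.6567° <0 so +360° → 195.3433° ≈ 195.3°

Leg 1: dist=8235.3 km, bearing=25.8°
Leg 2: dist=6460.6 km, bearing=9.8°
Leg 3: dist=18045.2 km, bearing=194.0°
Leg 4: dist=4613.9 km, bearing=195.3°
Total: 37355.0 km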